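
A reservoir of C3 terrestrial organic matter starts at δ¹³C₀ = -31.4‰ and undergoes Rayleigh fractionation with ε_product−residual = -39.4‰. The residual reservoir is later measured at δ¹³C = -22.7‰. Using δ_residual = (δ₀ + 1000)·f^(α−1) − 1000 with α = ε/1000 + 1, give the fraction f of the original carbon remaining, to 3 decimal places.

α − 1 = ε/1000 = -0.0394
(δ_res + 1000)/(δ₀ + 1000) = (-22.7 + 1000)/(-31.4 + 1000) = 977.3/968.6 = 1.008982
f = 1.008982^(1/-0.0394) = exp(ln(1.008982)/-0.0394) = exp(0.00894/-0.0394)
f = exp(-0.2270) = 0.7970

0.797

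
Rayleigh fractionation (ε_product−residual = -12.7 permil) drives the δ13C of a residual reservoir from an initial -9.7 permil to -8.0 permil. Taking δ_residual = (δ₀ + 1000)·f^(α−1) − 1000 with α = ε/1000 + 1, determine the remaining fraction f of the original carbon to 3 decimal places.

α − 1 = ε/1000 = -0.0127
(δ_res + 1000)/(δ₀ + 1000) = (-8.0 + 1000)/(-9.7 + 1000) = 992.0/990.3 = 1.001717
f = 1.001717^(1/-0.0127) = exp(ln(1.001717)/-0.0127) = exp(0.00172/-0.0127)
f = exp(-0.1351) = 0.8737

0.874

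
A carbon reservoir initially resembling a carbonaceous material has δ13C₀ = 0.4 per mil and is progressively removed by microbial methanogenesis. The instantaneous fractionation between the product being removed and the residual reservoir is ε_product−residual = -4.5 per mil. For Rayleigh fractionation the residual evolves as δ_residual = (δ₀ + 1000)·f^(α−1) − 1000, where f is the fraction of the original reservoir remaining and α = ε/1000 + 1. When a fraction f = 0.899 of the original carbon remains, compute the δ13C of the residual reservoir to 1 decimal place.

Rayleigh residual: δ_res = (δ₀ + 1000)·f^(α−1) − 1000
α = ε/1000 + 1 = 0.99550, so α − 1 = -0.00450
f^(α−1) = 0.899^(-0.00450) = 1.000479
δ_res = (0.4 + 1000) × 1.000479 − 1000 = 1000.879 − 1000 = 0.88 per mil

0.9 per mil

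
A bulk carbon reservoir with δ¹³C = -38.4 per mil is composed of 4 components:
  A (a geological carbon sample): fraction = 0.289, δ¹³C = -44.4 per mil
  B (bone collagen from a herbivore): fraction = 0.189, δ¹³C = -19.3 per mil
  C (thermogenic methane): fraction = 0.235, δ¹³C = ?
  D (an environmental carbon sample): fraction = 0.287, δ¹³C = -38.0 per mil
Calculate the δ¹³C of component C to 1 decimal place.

-46.9 per mil

Isotope mass balance: δ_bulk = Σ fᵢ·δᵢ.
-38.4 = 0.289×(-44.4) + 0.189×(-19.3) + 0.235×δ_C + 0.287×(-38.0)
0.235·δ_C = -38.4 − (-27.385) = -11.015
δ_C = -11.015 / 0.235 = -46.87 per mil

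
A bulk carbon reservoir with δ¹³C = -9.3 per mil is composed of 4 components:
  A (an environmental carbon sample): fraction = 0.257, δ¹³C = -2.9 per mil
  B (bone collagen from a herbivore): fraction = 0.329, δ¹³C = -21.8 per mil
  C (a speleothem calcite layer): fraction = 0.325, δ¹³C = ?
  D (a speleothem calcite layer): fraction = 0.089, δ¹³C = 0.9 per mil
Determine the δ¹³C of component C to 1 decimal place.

Isotope mass balance: δ_bulk = Σ fᵢ·δᵢ.
-9.3 = 0.257×(-2.9) + 0.329×(-21.8) + 0.325×δ_C + 0.089×(0.9)
0.325·δ_C = -9.3 − (-7.837) = -1.463
δ_C = -1.463 / 0.325 = -4.50 per mil

-4.5 per mil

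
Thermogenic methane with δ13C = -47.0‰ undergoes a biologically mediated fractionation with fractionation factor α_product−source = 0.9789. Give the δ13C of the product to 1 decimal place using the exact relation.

δ_product = (δ_source + 1000)·α − 1000
δ_product = (-47.0 + 1000) × 0.9789 − 1000
δ_product = 932.892 − 1000 = -67.11‰

-67.1‰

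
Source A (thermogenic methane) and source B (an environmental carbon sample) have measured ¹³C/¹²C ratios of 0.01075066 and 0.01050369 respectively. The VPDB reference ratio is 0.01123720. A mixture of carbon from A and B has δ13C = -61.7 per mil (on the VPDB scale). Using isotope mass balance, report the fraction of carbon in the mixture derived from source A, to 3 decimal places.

δ_A = (0.01075066/0.01123720 − 1)×1000 = (0.956703 − 1)×1000 = -43.297 per mil
δ_B = (0.01050369/0.01123720 − 1)×1000 = (0.934725 − 1)×1000 = -65.275 per mil
f_A = (δ_mix − δ_B)/(δ_A − δ_B) = (-61.7 − (-65.275))/(-43.297 − (-65.275))
f_A = 3.575 / 21.978 = 0.1627

0.163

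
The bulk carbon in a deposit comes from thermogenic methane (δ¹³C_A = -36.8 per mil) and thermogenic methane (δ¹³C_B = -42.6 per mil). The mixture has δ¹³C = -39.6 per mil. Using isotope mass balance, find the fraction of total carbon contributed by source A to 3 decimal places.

δ_mix = f_A·δ_A + (1 − f_A)·δ_B  ⇒  f_A = (δ_mix − δ_B)/(δ_A − δ_B)
f_A = (-39.6 − (-42.6)) / (-36.8 − (-42.6))
f_A = 3.0 / 5.8 = 0.5172

0.517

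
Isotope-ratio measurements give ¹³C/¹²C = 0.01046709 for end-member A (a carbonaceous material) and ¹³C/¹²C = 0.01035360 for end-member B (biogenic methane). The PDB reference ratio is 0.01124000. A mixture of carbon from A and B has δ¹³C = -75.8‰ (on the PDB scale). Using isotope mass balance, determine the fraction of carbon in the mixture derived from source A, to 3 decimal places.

δ_A = (0.01046709/0.01124000 − 1)×1000 = (0.931236 − 1)×1000 = -68.764‰
δ_B = (0.01035360/0.01124000 − 1)×1000 = (0.921139 − 1)×1000 = -78.861‰
f_A = (δ_mix − δ_B)/(δ_A − δ_B) = (-75.8 − (-78.861))/(-68.764 − (-78.861))
f_A = 3.061 / 10.097 = 0.3032

0.303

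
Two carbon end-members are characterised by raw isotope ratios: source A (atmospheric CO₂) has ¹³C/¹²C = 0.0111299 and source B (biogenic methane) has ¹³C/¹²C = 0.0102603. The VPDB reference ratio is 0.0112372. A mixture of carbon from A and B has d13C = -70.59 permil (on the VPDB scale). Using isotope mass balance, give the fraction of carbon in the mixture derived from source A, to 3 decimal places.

δ_A = (0.0111299/0.0112372 − 1)×1000 = (0.990451 − 1)×1000 = -9.549 permil
δ_B = (0.0102603/0.0112372 − 1)×1000 = (0.913066 − 1)×1000 = -86.934 permil
f_A = (δ_mix − δ_B)/(δ_A − δ_B) = (-70.59 − (-86.934))/(-9.549 − (-86.934))
f_A = 16.344 / 77.386 = 0.2112

0.211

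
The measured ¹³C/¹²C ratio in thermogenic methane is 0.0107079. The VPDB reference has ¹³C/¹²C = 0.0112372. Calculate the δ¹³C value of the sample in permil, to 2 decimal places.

-47.10 permil

δ¹³C = (R_sample / R_standard − 1) × 1000
R_sample / R_standard = 0.0107079 / 0.0112372 = 0.952898
δ¹³C = (0.952898 − 1) × 1000 = -47.102 permil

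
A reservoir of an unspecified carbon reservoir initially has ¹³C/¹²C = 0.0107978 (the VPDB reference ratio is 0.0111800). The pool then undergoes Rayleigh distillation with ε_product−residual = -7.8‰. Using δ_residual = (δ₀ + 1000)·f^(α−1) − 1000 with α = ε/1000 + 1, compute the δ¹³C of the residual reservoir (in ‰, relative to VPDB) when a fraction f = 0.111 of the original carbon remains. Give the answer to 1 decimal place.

δ₀ = (0.0107978/0.0111800 − 1)×1000 = (0.965814 − 1)×1000 = -34.186‰
α − 1 = ε/1000 = -0.0078
f^(α−1) = 0.111^(-0.0078) = 1.017294
δ_res = (-34.186 + 1000) × 1.017294 − 1000 = 982.517 − 1000 = -17.48‰

-17.5‰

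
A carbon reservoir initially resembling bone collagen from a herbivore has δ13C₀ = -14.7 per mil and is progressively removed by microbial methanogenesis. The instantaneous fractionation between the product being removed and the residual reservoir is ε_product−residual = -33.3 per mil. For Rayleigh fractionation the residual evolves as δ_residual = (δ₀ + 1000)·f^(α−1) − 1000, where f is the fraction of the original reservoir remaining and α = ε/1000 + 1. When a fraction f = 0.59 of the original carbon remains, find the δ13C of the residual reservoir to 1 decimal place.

2.8 per mil

Rayleigh residual: δ_res = (δ₀ + 1000)·f^(α−1) − 1000
α = ε/1000 + 1 = 0.96670, so α − 1 = -0.03330
f^(α−1) = 0.59^(-0.03330) = 1.017725
δ_res = (-14.7 + 1000) × 1.017725 − 1000 = 1002.765 − 1000 = 2.76 per mil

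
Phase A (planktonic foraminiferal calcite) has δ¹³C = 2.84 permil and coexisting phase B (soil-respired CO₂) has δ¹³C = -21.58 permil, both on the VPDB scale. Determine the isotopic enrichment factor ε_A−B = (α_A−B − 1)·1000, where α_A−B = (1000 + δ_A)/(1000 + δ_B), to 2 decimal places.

24.96 permil

α_A−B = (1000 + 2.84) / (1000 + -21.58) = 1002.84 / 978.42 = 1.024959
ε_A−B = (1.024959 − 1) × 1000 = 24.959 permil
(The approximation ε ≈ δ_A − δ_B would give 24.42 permil.)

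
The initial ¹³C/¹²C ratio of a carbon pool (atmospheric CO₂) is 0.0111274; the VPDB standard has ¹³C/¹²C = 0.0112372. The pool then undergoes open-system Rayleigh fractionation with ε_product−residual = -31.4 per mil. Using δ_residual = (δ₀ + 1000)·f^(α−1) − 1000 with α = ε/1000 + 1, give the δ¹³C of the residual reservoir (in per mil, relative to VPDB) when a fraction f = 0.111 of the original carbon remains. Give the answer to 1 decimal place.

61.0 per mil

δ₀ = (0.0111274/0.0112372 − 1)×1000 = (0.990229 − 1)×1000 = -9.771 per mil
α − 1 = ε/1000 = -0.0314
f^(α−1) = 0.111^(-0.0314) = 1.071462
δ_res = (-9.771 + 1000) × 1.071462 − 1000 = 1060.993 − 1000 = 60.99 per mil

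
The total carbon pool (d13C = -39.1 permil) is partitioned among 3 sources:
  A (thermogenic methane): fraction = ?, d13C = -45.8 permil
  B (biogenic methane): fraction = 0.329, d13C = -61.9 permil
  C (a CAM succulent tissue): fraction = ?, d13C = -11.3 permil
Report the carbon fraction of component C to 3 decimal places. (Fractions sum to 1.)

0.348

Let f_C and f_A be the unknown fractions; fractions sum to 1 so f_C + f_A = 0.671.
Mass balance: Σ fᵢ·δᵢ = δ_bulk ⇒ f_C·(-11.3) + f_A·(-45.8) = -39.1 − (-20.365) = -18.735
Substitute f_A = 0.671 − f_C:
f_C·(-11.3 − -45.8) = -18.735 − 0.671×(-45.8) = 11.997
f_C = 11.997 / 34.5 = 0.3477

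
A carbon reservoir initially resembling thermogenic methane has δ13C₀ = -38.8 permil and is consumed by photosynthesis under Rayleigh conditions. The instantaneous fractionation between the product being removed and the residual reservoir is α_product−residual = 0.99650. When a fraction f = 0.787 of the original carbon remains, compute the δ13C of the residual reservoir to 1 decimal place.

-38.0 permil

Rayleigh residual: δ_res = (δ₀ + 1000)·f^(α−1) − 1000
α − 1 = -0.00350
f^(α−1) = 0.787^(-0.00350) = 1.000839
δ_res = (-38.8 + 1000) × 1.000839 − 1000 = 962.006 − 1000 = -37.99 permil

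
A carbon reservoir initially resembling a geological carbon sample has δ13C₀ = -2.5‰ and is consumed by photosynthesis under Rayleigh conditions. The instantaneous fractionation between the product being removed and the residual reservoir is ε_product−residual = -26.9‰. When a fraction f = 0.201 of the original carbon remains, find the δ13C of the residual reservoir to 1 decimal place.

41.5‰

Rayleigh residual: δ_res = (δ₀ + 1000)·f^(α−1) − 1000
α = ε/1000 + 1 = 0.97310, so α − 1 = -0.02690
f^(α−1) = 0.201^(-0.02690) = 1.044105
δ_res = (-2.5 + 1000) × 1.044105 − 1000 = 1041.494 − 1000 = 41.49‰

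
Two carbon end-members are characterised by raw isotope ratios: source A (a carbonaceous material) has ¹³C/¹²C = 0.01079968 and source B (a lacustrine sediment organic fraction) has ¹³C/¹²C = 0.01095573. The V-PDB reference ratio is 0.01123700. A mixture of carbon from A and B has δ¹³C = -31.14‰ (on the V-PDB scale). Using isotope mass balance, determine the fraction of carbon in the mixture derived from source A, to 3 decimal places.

0.440

δ_A = (0.01079968/0.01123700 − 1)×1000 = (0.961082 − 1)×1000 = -38.918‰
δ_B = (0.01095573/0.01123700 − 1)×1000 = (0.974969 − 1)×1000 = -25.031‰
f_A = (δ_mix − δ_B)/(δ_A − δ_B) = (-31.14 − (-25.031))/(-38.918 − (-25.031))
f_A = -6.109 / -13.887 = 0.4399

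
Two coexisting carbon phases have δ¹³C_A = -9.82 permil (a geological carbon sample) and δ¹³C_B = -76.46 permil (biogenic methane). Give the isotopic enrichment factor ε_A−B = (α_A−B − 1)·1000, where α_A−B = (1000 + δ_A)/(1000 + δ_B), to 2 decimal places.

72.16 permil

α_A−B = (1000 + -9.82) / (1000 + -76.46) = 990.18 / 923.54 = 1.072157
ε_A−B = (1.072157 − 1) × 1000 = 72.157 permil
(The approximation ε ≈ δ_A − δ_B would give 66.64 permil.)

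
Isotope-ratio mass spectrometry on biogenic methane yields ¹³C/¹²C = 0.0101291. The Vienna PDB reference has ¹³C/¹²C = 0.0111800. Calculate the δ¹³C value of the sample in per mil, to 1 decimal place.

-94.0 per mil

δ¹³C = (R_sample / R_standard − 1) × 1000
R_sample / R_standard = 0.0101291 / 0.0111800 = 0.906002
δ¹³C = (0.906002 − 1) × 1000 = -94.00 per mil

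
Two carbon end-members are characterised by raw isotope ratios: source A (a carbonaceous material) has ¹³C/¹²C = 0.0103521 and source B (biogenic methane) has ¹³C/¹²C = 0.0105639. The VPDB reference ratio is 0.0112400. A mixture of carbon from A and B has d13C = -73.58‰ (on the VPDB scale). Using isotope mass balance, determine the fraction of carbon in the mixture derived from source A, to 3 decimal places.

δ_A = (0.0103521/0.0112400 − 1)×1000 = (0.921005 − 1)×1000 = -78.995‰
δ_B = (0.0105639/0.0112400 − 1)×1000 = (0.939849 − 1)×1000 = -60.151‰
f_A = (δ_mix − δ_B)/(δ_A − δ_B) = (-73.58 − (-60.151))/(-78.995 − (-60.151))
f_A = -13.429 / -18.843 = 0.7126

0.713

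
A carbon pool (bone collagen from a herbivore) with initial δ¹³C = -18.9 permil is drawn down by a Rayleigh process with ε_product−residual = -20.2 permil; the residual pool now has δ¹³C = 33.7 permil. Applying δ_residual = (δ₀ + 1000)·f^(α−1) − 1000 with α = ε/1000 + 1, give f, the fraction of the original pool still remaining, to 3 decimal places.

0.075

α − 1 = ε/1000 = -0.0202
(δ_res + 1000)/(δ₀ + 1000) = (33.7 + 1000)/(-18.9 + 1000) = 1033.7/981.1 = 1.053613
f = 1.053613^(1/-0.0202) = exp(ln(1.053613)/-0.0202) = exp(0.05223/-0.0202)
f = exp(-2.5854) = 0.0754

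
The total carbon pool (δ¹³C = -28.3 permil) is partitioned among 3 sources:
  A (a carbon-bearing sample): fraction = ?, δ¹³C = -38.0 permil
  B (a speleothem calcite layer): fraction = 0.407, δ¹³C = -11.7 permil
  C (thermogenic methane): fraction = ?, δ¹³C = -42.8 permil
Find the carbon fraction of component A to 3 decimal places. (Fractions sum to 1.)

0.384

Let f_A and f_C be the unknown fractions; fractions sum to 1 so f_A + f_C = 0.593.
Mass balance: Σ fᵢ·δᵢ = δ_bulk ⇒ f_A·(-38.0) + f_C·(-42.8) = -28.3 − (-4.762) = -23.538
Substitute f_C = 0.593 − f_A:
f_A·(-38.0 − -42.8) = -23.538 − 0.593×(-42.8) = 1.842
f_A = 1.842 / 4.8 = 0.3838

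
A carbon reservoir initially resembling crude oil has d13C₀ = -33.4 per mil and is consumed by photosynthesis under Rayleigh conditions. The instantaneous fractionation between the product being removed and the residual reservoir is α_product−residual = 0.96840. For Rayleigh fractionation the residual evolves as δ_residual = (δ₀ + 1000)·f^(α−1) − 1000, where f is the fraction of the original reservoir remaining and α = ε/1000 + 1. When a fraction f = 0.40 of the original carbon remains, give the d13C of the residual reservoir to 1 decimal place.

Rayleigh residual: δ_res = (δ₀ + 1000)·f^(α−1) − 1000
α − 1 = -0.03160
f^(α−1) = 0.40^(-0.03160) = 1.029378
δ_res = (-33.4 + 1000) × 1.029378 − 1000 = 994.997 − 1000 = -5.00 per mil

-5.0 per mil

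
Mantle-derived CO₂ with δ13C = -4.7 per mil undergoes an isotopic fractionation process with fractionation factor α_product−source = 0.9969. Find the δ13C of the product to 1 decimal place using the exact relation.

δ_product = (δ_source + 1000)·α − 1000
δ_product = (-4.7 + 1000) × 0.9969 − 1000
δ_product = 992.215 − 1000 = -7.79 per mil

-7.8 per mil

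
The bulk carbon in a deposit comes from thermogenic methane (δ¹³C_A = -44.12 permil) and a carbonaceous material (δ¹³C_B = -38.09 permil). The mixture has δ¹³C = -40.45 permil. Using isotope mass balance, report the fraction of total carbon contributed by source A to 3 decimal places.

δ_mix = f_A·δ_A + (1 − f_A)·δ_B  ⇒  f_A = (δ_mix − δ_B)/(δ_A − δ_B)
f_A = (-40.45 − (-38.09)) / (-44.12 − (-38.09))
f_A = -2.36 / -6.03 = 0.3914

0.391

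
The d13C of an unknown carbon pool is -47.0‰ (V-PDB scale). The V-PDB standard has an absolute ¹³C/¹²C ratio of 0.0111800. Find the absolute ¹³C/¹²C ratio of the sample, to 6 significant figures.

R_sample = R_standard × (d13C/1000 + 1)
R_sample = 0.0111800 × (-47.0/1000 + 1) = 0.0111800 × 0.953000
R_sample = 0.0106545

0.0106545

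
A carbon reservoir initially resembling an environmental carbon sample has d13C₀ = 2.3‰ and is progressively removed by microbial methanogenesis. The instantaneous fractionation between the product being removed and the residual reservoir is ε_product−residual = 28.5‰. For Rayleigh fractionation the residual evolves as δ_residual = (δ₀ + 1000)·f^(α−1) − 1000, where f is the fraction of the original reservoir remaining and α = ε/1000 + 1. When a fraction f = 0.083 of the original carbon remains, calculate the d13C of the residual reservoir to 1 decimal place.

-66.3‰

Rayleigh residual: δ_res = (δ₀ + 1000)·f^(α−1) − 1000
α = ε/1000 + 1 = 1.02850, so α − 1 = 0.02850
f^(α−1) = 0.083^(0.02850) = 0.931523
δ_res = (2.3 + 1000) × 0.931523 − 1000 = 933.666 − 1000 = -66.33‰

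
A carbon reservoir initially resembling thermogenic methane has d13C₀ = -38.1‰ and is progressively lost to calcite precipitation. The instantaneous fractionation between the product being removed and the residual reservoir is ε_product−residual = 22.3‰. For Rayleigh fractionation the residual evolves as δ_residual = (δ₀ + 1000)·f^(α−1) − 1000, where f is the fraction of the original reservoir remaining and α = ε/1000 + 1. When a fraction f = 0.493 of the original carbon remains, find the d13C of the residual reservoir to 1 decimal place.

Rayleigh residual: δ_res = (δ₀ + 1000)·f^(α−1) − 1000
α = ε/1000 + 1 = 1.02230, so α − 1 = 0.02230
f^(α−1) = 0.493^(0.02230) = 0.984352
δ_res = (-38.1 + 1000) × 0.984352 − 1000 = 946.848 − 1000 = -53.15‰

-53.2‰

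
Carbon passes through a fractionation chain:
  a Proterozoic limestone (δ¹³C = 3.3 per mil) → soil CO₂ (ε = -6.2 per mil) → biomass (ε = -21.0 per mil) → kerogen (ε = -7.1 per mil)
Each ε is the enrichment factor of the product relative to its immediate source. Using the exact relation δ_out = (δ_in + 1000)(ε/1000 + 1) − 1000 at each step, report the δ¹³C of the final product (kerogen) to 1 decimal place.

-30.8 per mil

step 1: δ = (3.30 + 1000)·(-6.2/1000 + 1) − 1000 = -2.92 per mil
step 2: δ = (-2.92 + 1000)·(-21.0/1000 + 1) − 1000 = -23.86 per mil
step 3: δ = (-23.86 + 1000)·(-7.1/1000 + 1) − 1000 = -30.79 per mil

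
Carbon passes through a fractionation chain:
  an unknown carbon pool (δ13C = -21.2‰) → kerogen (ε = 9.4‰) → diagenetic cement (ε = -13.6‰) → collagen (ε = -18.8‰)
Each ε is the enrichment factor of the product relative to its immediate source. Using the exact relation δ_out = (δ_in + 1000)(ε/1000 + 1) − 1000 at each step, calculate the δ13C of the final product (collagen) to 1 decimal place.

-43.8‰

step 1: δ = (-21.20 + 1000)·(9.4/1000 + 1) − 1000 = -12.00‰
step 2: δ = (-12.00 + 1000)·(-13.6/1000 + 1) − 1000 = -25.44‰
step 3: δ = (-25.44 + 1000)·(-18.8/1000 + 1) − 1000 = -43.76‰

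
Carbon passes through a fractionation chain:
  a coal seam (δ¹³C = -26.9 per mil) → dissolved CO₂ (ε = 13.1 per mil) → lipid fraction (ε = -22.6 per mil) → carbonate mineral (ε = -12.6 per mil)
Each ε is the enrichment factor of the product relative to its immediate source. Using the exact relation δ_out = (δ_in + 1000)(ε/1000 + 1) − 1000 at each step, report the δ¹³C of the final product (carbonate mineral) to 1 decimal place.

-48.6 per mil

step 1: δ = (-26.90 + 1000)·(13.1/1000 + 1) − 1000 = -14.15 per mil
step 2: δ = (-14.15 + 1000)·(-22.6/1000 + 1) − 1000 = -36.43 per mil
step 3: δ = (-36.43 + 1000)·(-12.6/1000 + 1) − 1000 = -48.57 per mil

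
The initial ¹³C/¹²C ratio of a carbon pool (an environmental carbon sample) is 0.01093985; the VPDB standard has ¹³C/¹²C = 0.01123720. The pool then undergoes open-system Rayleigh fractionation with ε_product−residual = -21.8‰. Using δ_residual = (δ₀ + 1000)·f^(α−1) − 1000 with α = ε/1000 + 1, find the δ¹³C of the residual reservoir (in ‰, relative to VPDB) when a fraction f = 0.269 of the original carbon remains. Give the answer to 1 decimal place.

1.8‰

δ₀ = (0.01093985/0.01123720 − 1)×1000 = (0.973539 − 1)×1000 = -26.461‰
α − 1 = ε/1000 = -0.0218
f^(α−1) = 0.269^(-0.0218) = 1.029038
δ_res = (-26.461 + 1000) × 1.029038 − 1000 = 1001.808 − 1000 = 1.81‰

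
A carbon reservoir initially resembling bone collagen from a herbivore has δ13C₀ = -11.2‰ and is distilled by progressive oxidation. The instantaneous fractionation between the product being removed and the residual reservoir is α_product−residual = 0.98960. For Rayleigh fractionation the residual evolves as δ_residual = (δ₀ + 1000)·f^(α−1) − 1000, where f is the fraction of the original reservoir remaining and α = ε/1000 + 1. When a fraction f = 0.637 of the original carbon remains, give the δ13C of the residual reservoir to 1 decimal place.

Rayleigh residual: δ_res = (δ₀ + 1000)·f^(α−1) − 1000
α − 1 = -0.01040
f^(α−1) = 0.637^(-0.01040) = 1.004701
δ_res = (-11.2 + 1000) × 1.004701 − 1000 = 993.449 − 1000 = -6.55‰

-6.6‰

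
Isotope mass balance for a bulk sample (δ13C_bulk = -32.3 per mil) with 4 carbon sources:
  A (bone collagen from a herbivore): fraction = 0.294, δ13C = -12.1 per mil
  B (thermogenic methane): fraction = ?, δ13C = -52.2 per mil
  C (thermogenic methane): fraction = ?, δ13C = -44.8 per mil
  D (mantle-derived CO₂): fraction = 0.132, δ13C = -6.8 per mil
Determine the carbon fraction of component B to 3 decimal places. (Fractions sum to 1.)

Let f_B and f_C be the unknown fractions; fractions sum to 1 so f_B + f_C = 0.574.
Mass balance: Σ fᵢ·δᵢ = δ_bulk ⇒ f_B·(-52.2) + f_C·(-44.8) = -32.3 − (-4.455) = -27.845
Substitute f_C = 0.574 − f_B:
f_B·(-52.2 − -44.8) = -27.845 − 0.574×(-44.8) = -2.130
f_B = -2.130 / -7.4 = 0.2878

0.288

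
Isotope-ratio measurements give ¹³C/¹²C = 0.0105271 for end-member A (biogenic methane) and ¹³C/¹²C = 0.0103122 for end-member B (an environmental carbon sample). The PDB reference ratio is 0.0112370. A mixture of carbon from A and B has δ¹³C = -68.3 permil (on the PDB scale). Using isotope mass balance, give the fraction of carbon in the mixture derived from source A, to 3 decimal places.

δ_A = (0.0105271/0.0112370 − 1)×1000 = (0.936825 − 1)×1000 = -63.175 permil
δ_B = (0.0103122/0.0112370 − 1)×1000 = (0.917700 − 1)×1000 = -82.300 permil
f_A = (δ_mix − δ_B)/(δ_A − δ_B) = (-68.3 − (-82.300))/(-63.175 − (-82.300))
f_A = 14.000 / 19.124 = 0.7320

0.732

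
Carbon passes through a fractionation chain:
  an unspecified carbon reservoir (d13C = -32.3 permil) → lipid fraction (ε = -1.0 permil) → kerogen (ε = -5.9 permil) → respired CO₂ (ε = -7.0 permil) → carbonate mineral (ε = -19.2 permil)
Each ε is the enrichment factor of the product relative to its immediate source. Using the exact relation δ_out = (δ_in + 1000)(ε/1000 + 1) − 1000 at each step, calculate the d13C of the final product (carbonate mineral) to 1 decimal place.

step 1: δ = (-32.30 + 1000)·(-1.0/1000 + 1) − 1000 = -33.27 permil
step 2: δ = (-33.27 + 1000)·(-5.9/1000 + 1) − 1000 = -38.97 permil
step 3: δ = (-38.97 + 1000)·(-7.0/1000 + 1) − 1000 = -45.70 permil
step 4: δ = (-45.70 + 1000)·(-19.2/1000 + 1) − 1000 = -64.02 permil

-64.0 permil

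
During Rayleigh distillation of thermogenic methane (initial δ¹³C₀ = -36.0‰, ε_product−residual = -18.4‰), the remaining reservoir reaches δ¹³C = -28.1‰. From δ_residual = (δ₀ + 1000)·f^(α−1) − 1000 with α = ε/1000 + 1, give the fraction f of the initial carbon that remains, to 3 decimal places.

0.642

α − 1 = ε/1000 = -0.0184
(δ_res + 1000)/(δ₀ + 1000) = (-28.1 + 1000)/(-36.0 + 1000) = 971.9/964.0 = 1.008195
f = 1.008195^(1/-0.0184) = exp(ln(1.008195)/-0.0184) = exp(0.00816/-0.0184)
f = exp(-0.4436) = 0.6417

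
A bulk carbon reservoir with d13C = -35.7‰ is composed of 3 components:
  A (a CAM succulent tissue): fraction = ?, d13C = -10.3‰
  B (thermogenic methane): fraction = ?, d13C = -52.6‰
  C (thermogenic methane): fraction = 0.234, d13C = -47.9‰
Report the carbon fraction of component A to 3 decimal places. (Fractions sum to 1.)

0.374

Let f_A and f_B be the unknown fractions; fractions sum to 1 so f_A + f_B = 0.766.
Mass balance: Σ fᵢ·δᵢ = δ_bulk ⇒ f_A·(-10.3) + f_B·(-52.6) = -35.7 − (-11.209) = -24.491
Substitute f_B = 0.766 − f_A:
f_A·(-10.3 − -52.6) = -24.491 − 0.766×(-52.6) = 15.800
f_A = 15.800 / 42.3 = 0.3735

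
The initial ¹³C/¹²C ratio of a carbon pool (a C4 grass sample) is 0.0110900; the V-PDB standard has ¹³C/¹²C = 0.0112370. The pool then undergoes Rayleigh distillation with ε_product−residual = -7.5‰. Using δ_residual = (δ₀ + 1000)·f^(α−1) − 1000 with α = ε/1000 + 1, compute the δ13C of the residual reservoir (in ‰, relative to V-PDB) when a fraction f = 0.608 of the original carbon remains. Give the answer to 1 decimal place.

δ₀ = (0.0110900/0.0112370 − 1)×1000 = (0.986918 − 1)×1000 = -13.082‰
α − 1 = ε/1000 = -0.0075
f^(α−1) = 0.608^(-0.0075) = 1.003739
δ_res = (-13.082 + 1000) × 1.003739 − 1000 = 990.608 − 1000 = -9.39‰

-9.4‰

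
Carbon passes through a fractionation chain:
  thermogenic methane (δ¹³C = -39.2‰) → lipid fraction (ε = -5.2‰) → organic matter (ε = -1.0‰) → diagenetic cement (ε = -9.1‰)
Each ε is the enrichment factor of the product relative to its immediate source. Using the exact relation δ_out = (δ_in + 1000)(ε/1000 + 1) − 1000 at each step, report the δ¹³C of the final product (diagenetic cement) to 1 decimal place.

-53.8‰

step 1: δ = (-39.20 + 1000)·(-5.2/1000 + 1) − 1000 = -44.20‰
step 2: δ = (-44.20 + 1000)·(-1.0/1000 + 1) − 1000 = -45.15‰
step 3: δ = (-45.15 + 1000)·(-9.1/1000 + 1) − 1000 = -53.84‰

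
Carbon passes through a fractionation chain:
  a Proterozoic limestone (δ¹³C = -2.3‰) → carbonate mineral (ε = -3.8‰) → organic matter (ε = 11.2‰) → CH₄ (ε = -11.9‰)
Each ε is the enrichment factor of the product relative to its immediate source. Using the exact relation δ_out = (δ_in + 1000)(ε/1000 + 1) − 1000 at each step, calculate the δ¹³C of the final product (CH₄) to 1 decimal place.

-6.9‰

step 1: δ = (-2.30 + 1000)·(-3.8/1000 + 1) − 1000 = -6.09‰
step 2: δ = (-6.09 + 1000)·(11.2/1000 + 1) − 1000 = 5.04‰
step 3: δ = (5.04 + 1000)·(-11.9/1000 + 1) − 1000 = -6.92‰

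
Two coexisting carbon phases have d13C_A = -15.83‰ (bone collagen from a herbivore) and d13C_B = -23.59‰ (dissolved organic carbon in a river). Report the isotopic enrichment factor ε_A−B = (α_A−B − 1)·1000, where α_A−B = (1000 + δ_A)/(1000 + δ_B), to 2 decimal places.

7.95‰

α_A−B = (1000 + -15.83) / (1000 + -23.59) = 984.17 / 976.41 = 1.007947
ε_A−B = (1.007947 − 1) × 1000 = 7.947‰
(The approximation ε ≈ δ_A − δ_B would give 7.76‰.)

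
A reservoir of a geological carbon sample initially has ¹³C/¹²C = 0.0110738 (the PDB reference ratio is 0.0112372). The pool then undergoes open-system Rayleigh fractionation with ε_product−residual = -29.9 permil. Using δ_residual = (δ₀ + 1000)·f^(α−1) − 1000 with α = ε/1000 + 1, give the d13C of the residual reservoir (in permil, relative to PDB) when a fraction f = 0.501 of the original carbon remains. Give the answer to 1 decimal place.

6.0 permil

δ₀ = (0.0110738/0.0112372 − 1)×1000 = (0.985459 − 1)×1000 = -14.541 permil
α − 1 = ε/1000 = -0.0299
f^(α−1) = 0.501^(-0.0299) = 1.020880
δ_res = (-14.541 + 1000) × 1.020880 − 1000 = 1006.036 − 1000 = 6.04 permil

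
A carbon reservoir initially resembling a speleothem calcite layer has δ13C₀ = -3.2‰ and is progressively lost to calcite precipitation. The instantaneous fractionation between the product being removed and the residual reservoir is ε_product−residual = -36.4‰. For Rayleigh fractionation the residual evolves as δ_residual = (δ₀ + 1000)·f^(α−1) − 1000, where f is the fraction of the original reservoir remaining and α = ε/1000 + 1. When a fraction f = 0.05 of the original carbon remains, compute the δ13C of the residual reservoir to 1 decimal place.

111.6‰

Rayleigh residual: δ_res = (δ₀ + 1000)·f^(α−1) − 1000
α = ε/1000 + 1 = 0.96360, so α − 1 = -0.03640
f^(α−1) = 0.05^(-0.03640) = 1.115212
δ_res = (-3.2 + 1000) × 1.115212 − 1000 = 1111.643 − 1000 = 111.64‰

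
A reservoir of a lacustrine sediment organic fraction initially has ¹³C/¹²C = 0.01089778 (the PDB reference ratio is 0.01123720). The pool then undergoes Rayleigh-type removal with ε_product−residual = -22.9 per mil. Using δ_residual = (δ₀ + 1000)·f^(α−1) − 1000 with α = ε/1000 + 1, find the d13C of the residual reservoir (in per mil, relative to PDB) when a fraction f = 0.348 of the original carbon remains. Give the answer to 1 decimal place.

δ₀ = (0.01089778/0.01123720 − 1)×1000 = (0.969795 − 1)×1000 = -30.205 per mil
α − 1 = ε/1000 = -0.0229
f^(α−1) = 0.348^(-0.0229) = 1.024467
δ_res = (-30.205 + 1000) × 1.024467 − 1000 = 993.523 − 1000 = -6.48 per mil

-6.5 per mil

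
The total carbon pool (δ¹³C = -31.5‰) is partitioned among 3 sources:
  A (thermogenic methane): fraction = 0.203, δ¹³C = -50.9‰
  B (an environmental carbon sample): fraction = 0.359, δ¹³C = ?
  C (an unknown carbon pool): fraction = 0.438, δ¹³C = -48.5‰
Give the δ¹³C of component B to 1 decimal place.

0.2‰

Isotope mass balance: δ_bulk = Σ fᵢ·δᵢ.
-31.5 = 0.203×(-50.9) + 0.359×δ_B + 0.438×(-48.5)
0.359·δ_B = -31.5 − (-31.576) = 0.076
δ_B = 0.076 / 0.359 = 0.21‰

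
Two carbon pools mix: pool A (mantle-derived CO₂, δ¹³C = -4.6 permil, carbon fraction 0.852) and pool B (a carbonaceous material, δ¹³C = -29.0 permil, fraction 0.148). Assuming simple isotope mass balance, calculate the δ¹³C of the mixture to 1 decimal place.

δ_mix = f_A·δ_A + f_B·δ_B
δ_mix = 0.852 × (-4.6) + 0.148 × (-29.0)
δ_mix = -3.92 + -4.29 = -8.21 permil

-8.2 permil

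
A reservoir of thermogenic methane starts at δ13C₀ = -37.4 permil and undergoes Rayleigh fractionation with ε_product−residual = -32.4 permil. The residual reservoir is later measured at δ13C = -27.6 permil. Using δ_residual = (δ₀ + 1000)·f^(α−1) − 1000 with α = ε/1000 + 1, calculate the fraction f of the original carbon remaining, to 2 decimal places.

α − 1 = ε/1000 = -0.0324
(δ_res + 1000)/(δ₀ + 1000) = (-27.6 + 1000)/(-37.4 + 1000) = 972.4/962.6 = 1.010181
f = 1.010181^(1/-0.0324) = exp(ln(1.010181)/-0.0324) = exp(0.01013/-0.0324)
f = exp(-0.3126) = 0.7315

0.73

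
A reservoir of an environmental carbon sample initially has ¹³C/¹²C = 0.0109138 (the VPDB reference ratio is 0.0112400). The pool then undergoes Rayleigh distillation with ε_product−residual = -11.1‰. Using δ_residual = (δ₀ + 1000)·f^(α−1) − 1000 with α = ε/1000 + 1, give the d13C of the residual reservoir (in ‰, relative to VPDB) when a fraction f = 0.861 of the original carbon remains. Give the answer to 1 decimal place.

-27.4‰

δ₀ = (0.0109138/0.0112400 − 1)×1000 = (0.970979 − 1)×1000 = -29.021‰
α − 1 = ε/1000 = -0.0111
f^(α−1) = 0.861^(-0.0111) = 1.001663
δ_res = (-29.021 + 1000) × 1.001663 − 1000 = 972.593 − 1000 = -27.41‰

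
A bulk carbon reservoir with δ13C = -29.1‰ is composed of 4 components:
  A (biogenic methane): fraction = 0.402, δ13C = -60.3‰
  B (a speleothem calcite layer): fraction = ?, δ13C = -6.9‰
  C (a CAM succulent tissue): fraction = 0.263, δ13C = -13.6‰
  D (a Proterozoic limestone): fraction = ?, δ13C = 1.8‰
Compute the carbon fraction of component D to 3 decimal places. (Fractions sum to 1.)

0.118

Let f_D and f_B be the unknown fractions; fractions sum to 1 so f_D + f_B = 0.335.
Mass balance: Σ fᵢ·δᵢ = δ_bulk ⇒ f_D·(1.8) + f_B·(-6.9) = -29.1 − (-27.817) = -1.283
Substitute f_B = 0.335 − f_D:
f_D·(1.8 − -6.9) = -1.283 − 0.335×(-6.9) = 1.029
f_D = 1.029 / 8.7 = 0.1183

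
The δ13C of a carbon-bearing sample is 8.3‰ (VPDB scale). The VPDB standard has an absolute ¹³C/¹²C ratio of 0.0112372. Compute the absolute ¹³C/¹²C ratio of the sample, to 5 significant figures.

R_sample = R_standard × (δ13C/1000 + 1)
R_sample = 0.0112372 × (8.3/1000 + 1) = 0.0112372 × 1.008300
R_sample = 0.0113305

0.011330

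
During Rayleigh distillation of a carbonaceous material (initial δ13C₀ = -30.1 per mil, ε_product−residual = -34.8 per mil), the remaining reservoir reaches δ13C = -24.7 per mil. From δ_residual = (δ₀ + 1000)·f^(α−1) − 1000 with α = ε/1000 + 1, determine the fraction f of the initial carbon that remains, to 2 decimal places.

0.85

α − 1 = ε/1000 = -0.0348
(δ_res + 1000)/(δ₀ + 1000) = (-24.7 + 1000)/(-30.1 + 1000) = 975.3/969.9 = 1.005568
f = 1.005568^(1/-0.0348) = exp(ln(1.005568)/-0.0348) = exp(0.00555/-0.0348)
f = exp(-0.1595) = 0.8525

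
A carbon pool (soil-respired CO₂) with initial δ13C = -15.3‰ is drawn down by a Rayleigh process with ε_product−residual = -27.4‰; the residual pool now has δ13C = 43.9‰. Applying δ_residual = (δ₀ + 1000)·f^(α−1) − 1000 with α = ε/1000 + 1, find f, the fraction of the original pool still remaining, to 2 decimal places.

α − 1 = ε/1000 = -0.0274
(δ_res + 1000)/(δ₀ + 1000) = (43.9 + 1000)/(-15.3 + 1000) = 1043.9/984.7 = 1.060120
f = 1.060120^(1/-0.0274) = exp(ln(1.060120)/-0.0274) = exp(0.05838/-0.0274)
f = exp(-2.1307) = 0.1188

0.12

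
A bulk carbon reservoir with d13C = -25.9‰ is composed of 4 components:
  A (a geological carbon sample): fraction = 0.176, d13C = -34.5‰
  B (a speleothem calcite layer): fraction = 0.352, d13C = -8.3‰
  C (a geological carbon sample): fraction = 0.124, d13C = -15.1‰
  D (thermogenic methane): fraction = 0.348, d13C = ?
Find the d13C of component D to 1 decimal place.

-43.2‰

Isotope mass balance: δ_bulk = Σ fᵢ·δᵢ.
-25.9 = 0.176×(-34.5) + 0.352×(-8.3) + 0.124×(-15.1) + 0.348×δ_D
0.348·δ_D = -25.9 − (-10.866) = -15.034
δ_D = -15.034 / 0.348 = -43.20‰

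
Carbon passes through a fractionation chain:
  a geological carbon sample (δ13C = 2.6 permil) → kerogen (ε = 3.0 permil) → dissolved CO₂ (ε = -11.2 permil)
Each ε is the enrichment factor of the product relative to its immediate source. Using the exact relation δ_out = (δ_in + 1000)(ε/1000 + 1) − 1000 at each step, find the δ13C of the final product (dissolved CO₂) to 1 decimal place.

-5.7 permil

step 1: δ = (2.60 + 1000)·(3.0/1000 + 1) − 1000 = 5.61 permil
step 2: δ = (5.61 + 1000)·(-11.2/1000 + 1) − 1000 = -5.66 permil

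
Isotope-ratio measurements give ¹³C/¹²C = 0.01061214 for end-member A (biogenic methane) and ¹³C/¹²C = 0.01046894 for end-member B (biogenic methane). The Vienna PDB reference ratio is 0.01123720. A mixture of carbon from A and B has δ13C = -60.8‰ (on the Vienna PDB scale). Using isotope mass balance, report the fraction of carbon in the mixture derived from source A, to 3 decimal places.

δ_A = (0.01061214/0.01123720 − 1)×1000 = (0.944376 − 1)×1000 = -55.624‰
δ_B = (0.01046894/0.01123720 − 1)×1000 = (0.931632 − 1)×1000 = -68.368‰
f_A = (δ_mix − δ_B)/(δ_A − δ_B) = (-60.8 − (-68.368))/(-55.624 − (-68.368))
f_A = 7.568 / 12.743 = 0.5938

0.594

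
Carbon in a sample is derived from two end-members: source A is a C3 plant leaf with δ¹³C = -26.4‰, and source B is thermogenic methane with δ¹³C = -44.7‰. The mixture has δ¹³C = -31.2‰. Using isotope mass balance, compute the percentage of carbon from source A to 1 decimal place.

δ_mix = f_A·δ_A + (1 − f_A)·δ_B  ⇒  f_A = (δ_mix − δ_B)/(δ_A − δ_B)
f_A = (-31.2 − (-44.7)) / (-26.4 − (-44.7))
f_A = 13.5 / 18.3 = 0.7377

73.8%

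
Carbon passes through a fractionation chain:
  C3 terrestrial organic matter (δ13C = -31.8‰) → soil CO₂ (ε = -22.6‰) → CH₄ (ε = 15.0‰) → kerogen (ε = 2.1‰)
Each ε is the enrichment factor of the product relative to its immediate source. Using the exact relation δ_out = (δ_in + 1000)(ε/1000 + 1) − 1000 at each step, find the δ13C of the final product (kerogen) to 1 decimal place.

step 1: δ = (-31.80 + 1000)·(-22.6/1000 + 1) − 1000 = -53.68‰
step 2: δ = (-53.68 + 1000)·(15.0/1000 + 1) − 1000 = -39.49‰
step 3: δ = (-39.49 + 1000)·(2.1/1000 + 1) − 1000 = -37.47‰

-37.5‰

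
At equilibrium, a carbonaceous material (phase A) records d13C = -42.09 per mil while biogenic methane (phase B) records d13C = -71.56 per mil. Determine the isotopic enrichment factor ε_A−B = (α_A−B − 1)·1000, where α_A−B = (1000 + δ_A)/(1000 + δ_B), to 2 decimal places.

31.74 per mil

α_A−B = (1000 + -42.09) / (1000 + -71.56) = 957.91 / 928.44 = 1.031741
ε_A−B = (1.031741 − 1) × 1000 = 31.741 per mil
(The approximation ε ≈ δ_A − δ_B would give 29.47 per mil.)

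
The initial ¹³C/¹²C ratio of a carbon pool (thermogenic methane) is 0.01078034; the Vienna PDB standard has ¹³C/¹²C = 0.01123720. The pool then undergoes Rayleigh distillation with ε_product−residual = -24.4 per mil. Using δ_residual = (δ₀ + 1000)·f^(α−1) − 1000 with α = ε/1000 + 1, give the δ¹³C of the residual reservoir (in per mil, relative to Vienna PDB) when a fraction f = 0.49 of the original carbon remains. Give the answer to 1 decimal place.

-23.8 per mil

δ₀ = (0.01078034/0.01123720 − 1)×1000 = (0.959344 − 1)×1000 = -40.656 per mil
α − 1 = ε/1000 = -0.0244
f^(α−1) = 0.49^(-0.0244) = 1.017558
δ_res = (-40.656 + 1000) × 1.017558 − 1000 = 976.188 − 1000 = -23.81 per mil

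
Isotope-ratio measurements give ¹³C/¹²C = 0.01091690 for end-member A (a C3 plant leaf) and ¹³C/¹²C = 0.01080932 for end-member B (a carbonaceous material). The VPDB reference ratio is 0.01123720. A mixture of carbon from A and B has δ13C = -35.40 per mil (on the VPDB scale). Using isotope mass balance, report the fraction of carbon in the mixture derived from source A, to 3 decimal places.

0.280

δ_A = (0.01091690/0.01123720 − 1)×1000 = (0.971496 − 1)×1000 = -28.504 per mil
δ_B = (0.01080932/0.01123720 − 1)×1000 = (0.961923 − 1)×1000 = -38.077 per mil
f_A = (δ_mix − δ_B)/(δ_A − δ_B) = (-35.40 − (-38.077))/(-28.504 − (-38.077))
f_A = 2.677 / 9.574 = 0.2796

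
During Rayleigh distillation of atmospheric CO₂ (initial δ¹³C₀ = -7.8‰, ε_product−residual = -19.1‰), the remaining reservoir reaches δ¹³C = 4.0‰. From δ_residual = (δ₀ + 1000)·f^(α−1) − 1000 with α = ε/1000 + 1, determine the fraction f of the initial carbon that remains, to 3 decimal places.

0.538

α − 1 = ε/1000 = -0.0191
(δ_res + 1000)/(δ₀ + 1000) = (4.0 + 1000)/(-7.8 + 1000) = 1004.0/992.2 = 1.011893
f = 1.011893^(1/-0.0191) = exp(ln(1.011893)/-0.0191) = exp(0.01182/-0.0191)
f = exp(-0.6190) = 0.5385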